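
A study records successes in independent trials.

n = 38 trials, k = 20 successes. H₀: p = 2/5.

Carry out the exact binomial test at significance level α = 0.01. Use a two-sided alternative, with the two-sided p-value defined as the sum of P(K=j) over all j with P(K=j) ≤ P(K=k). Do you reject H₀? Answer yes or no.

reject H₀: no

Exact binomial: n=38, k=20, p₀=2/5=0.4000
P(X=j) = C(n,j)·p₀^j·(1−p₀)^(n−j); p = Σ P(X=j) over j with P(X=j) ≤ P(X=20)
p-value (two-sided) = 0.13560
At α=0.01: p ≥ α → fail to reject H₀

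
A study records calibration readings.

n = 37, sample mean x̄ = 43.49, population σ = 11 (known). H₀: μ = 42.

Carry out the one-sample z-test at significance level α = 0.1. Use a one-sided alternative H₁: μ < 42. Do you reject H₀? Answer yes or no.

reject H₀: no

SE = σ/√n = 11/√37 = 1.8084
z = (x̄−μ₀)/SE = (43.49−42)/1.8084 = 0.8239
p-value (one-sided, H₁ less) = 0.79501
At α=0.1: p ≥ α → fail to reject H₀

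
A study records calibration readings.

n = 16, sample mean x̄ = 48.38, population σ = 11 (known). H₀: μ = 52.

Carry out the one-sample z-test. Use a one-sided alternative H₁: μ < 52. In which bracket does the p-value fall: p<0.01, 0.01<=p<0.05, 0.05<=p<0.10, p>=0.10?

p-value bracket: 0.05<=p<0.10

SE = σ/√n = 11/√16 = 2.7500
z = (x̄−μ₀)/SE = (48.38−52)/2.7500 = -1.3164
p-value (one-sided, H₁ less) = 0.09403
→ bracket: 0.05<=p<0.10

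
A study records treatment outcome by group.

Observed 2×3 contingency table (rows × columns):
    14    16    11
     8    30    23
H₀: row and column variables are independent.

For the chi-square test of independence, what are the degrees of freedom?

degrees of freedom = 2

df = (r−1)(c−1) = (2−1)·(3−1) = 2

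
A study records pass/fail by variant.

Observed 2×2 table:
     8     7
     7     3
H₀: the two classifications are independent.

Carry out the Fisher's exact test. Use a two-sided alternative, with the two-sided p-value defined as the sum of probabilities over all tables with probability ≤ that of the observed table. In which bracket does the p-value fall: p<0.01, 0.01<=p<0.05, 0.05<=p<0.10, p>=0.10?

p-value bracket: p>=0.10

Margins: r₁=15, r₂=10, c₁=15, c₂=10, n=25
p_obs = C(15,8)·C(10,7)/C(25,15); sum pmf over tables with pmf ≤ p_obs
p-value (two-sided) = 0.67846
→ bracket: p>=0.10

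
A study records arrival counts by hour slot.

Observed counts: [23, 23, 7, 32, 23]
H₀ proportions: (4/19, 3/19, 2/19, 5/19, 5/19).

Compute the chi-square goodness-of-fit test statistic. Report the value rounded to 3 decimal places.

n = 108; E_i = n·p_i = [22.74, 17.05, 11.37, 28.42, 28.42]
χ² = (23−22.74)²/22.74 + (23−17.05)²/17.05 + (7−11.37)²/11.37 + (32−28.42)²/28.42 + (23−28.42)²/28.42 = 5.2406
df = 4

test statistic = 5.241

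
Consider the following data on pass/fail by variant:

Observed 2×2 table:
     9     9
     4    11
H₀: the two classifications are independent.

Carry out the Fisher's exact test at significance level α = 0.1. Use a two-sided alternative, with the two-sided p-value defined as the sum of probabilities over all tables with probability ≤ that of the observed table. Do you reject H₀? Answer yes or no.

Margins: r₁=18, r₂=15, c₁=13, c₂=20, n=33
p_obs = C(18,9)·C(15,4)/C(33,13); sum pmf over tables with pmf ≤ p_obs
p-value (two-sided) = 0.28442
At α=0.1: p ≥ α → fail to reject H₀

reject H₀: no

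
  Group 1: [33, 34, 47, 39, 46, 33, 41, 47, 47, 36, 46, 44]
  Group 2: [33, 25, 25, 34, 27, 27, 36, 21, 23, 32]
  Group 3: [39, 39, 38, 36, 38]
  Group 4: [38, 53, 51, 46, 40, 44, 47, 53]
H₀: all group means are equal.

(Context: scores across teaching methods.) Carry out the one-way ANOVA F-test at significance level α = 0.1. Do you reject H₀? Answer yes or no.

Group means [41.08, 28.30, 38.00, 46.50], grand mean 38.229
SSB = Σnᵢ(x̄ᵢ−x̄)² = 1631.155; SSW = ΣΣ(x−x̄ᵢ)² = 839.017
MSB = 1631.155/3 = 543.7183; MSW = 839.017/31 = 27.0651
F = MSB/MSW = 20.0893
df = (3, 31)
p-value (upper-tail) = 0.00000
At α=0.1: p < α → reject H₀

reject H₀: yes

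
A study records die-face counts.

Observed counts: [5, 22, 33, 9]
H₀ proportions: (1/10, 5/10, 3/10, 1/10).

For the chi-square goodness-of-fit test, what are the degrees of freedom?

degrees of freedom = 3

df = k − 1 = 4 − 1 = 3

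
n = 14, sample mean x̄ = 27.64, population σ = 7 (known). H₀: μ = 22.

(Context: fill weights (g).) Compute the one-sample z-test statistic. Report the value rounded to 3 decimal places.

test statistic = 3.015

SE = σ/√n = 7/√14 = 1.8708
z = (x̄−μ₀)/SE = (27.64−22)/1.8708 = 3.0147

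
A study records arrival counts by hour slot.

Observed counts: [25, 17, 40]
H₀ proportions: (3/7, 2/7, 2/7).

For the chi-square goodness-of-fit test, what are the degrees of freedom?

df = k − 1 = 3 − 1 = 2

degrees of freedom = 2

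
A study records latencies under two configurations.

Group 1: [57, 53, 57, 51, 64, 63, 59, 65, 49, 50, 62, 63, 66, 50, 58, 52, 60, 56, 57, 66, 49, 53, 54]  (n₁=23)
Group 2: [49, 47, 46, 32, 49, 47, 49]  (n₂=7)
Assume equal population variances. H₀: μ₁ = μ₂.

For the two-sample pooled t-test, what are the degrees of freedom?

df = n₁ + n₂ − 2 = 23 + 7 − 2 = 28

degrees of freedom = 28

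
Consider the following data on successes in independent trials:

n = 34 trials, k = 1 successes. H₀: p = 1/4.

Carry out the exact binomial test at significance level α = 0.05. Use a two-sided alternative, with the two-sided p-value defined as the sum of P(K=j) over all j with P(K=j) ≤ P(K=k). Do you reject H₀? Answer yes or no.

reject H₀: yes

Exact binomial: n=34, k=1, p₀=1/4=0.2500
P(X=j) = C(n,j)·p₀^j·(1−p₀)^(n−j); p = Σ P(X=j) over j with P(X=j) ≤ P(X=1)
p-value (two-sided) = 0.00114
At α=0.05: p < α → reject H₀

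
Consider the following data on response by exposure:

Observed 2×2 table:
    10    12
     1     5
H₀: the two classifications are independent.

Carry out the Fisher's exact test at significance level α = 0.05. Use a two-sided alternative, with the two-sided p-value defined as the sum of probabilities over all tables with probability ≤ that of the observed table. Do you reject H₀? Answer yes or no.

Margins: r₁=22, r₂=6, c₁=11, c₂=17, n=28
p_obs = C(22,10)·C(6,1)/C(28,11); sum pmf over tables with pmf ≤ p_obs
p-value (two-sided) = 0.35473
At α=0.05: p ≥ α → fail to reject H₀

reject H₀: no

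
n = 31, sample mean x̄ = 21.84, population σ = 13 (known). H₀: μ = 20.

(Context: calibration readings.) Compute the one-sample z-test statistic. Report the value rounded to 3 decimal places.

test statistic = 0.788

SE = σ/√n = 13/√31 = 2.3349
z = (x̄−μ₀)/SE = (21.84−20)/2.3349 = 0.7881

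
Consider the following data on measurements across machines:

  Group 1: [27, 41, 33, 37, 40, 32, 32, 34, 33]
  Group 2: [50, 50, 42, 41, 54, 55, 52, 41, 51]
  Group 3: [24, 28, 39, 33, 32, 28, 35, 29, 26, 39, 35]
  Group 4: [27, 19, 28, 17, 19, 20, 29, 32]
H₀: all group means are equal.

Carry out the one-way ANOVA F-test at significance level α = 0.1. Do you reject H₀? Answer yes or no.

reject H₀: yes

Group means [34.33, 48.44, 31.64, 23.88], grand mean 34.703
SSB = Σnᵢ(x̄ᵢ−x̄)² = 2742.087; SSW = ΣΣ(x−x̄ᵢ)² = 887.643
MSB = 2742.087/3 = 914.0290; MSW = 887.643/33 = 26.8983
F = MSB/MSW = 33.9810
df = (3, 33)
p-value (upper-tail) = 0.00000
At α=0.1: p < α → reject H₀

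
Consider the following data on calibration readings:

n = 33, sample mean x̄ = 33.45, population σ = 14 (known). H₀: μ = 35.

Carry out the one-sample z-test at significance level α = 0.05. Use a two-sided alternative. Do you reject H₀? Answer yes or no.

SE = σ/√n = 14/√33 = 2.4371
z = (x̄−μ₀)/SE = (33.45−35)/2.4371 = -0.6360
p-value (two-sided) = 0.52477
At α=0.05: p ≥ α → fail to reject H₀

reject H₀: no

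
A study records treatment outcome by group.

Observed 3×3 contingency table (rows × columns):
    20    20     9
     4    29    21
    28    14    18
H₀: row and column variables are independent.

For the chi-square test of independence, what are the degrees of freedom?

df = (r−1)(c−1) = (3−1)·(3−1) = 4

degrees of freedom = 4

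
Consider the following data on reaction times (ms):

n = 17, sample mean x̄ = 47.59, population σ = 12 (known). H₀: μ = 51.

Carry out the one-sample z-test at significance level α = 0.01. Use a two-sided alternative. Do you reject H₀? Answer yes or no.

reject H₀: no

SE = σ/√n = 12/√17 = 2.9104
z = (x̄−μ₀)/SE = (47.59−51)/2.9104 = -1.1716
p-value (two-sided) = 0.24134
At α=0.01: p ≥ α → fail to reject H₀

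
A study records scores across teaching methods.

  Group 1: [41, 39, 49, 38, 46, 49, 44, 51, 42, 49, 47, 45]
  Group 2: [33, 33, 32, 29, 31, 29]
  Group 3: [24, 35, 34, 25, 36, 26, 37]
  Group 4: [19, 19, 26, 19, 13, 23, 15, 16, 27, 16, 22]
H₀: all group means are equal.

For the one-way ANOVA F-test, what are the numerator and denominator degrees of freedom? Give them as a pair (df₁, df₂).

k = 4 groups, N = 36 total
df = (k−1, N−k) = (4−1, 36−4) = (3, 32)

degrees of freedom = [3, 32]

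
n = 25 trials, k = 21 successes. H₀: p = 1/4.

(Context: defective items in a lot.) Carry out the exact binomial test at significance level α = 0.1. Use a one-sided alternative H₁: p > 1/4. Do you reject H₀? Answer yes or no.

Exact binomial: n=25, k=21, p₀=1/4=0.2500
P(X≥21) from Σ C(n,i)·p₀^i·(1−p₀)^(n−i)
p-value (one-sided, H₁ greater) = 0.00000
At α=0.1: p < α → reject H₀

reject H₀: yes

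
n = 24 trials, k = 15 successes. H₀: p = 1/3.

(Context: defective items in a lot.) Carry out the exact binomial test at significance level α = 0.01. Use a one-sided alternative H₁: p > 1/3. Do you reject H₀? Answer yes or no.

reject H₀: yes

Exact binomial: n=24, k=15, p₀=1/3=0.3333
P(X≥15) from Σ C(n,i)·p₀^i·(1−p₀)^(n−i)
p-value (one-sided, H₁ greater) = 0.00323
At α=0.01: p < α → reject H₀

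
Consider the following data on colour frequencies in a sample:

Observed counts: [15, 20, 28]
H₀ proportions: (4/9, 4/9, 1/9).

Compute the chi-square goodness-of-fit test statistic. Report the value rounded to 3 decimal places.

n = 63; E_i = n·p_i = [28.00, 28.00, 7.00]
χ² = (15−28.00)²/28.00 + (20−28.00)²/28.00 + (28−7.00)²/7.00 = 71.3214
df = 2

test statistic = 71.321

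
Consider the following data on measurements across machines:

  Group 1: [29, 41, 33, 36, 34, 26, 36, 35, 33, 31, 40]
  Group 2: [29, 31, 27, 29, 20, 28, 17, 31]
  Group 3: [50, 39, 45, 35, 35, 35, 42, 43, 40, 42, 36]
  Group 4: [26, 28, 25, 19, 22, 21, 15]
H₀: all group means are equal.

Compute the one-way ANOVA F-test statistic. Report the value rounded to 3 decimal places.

test statistic = 25.185

Group means [34.00, 26.50, 40.18, 22.29], grand mean 32.000
SSB = Σnᵢ(x̄ᵢ−x̄)² = 1682.935; SSW = ΣΣ(x−x̄ᵢ)² = 735.065
MSB = 1682.935/3 = 560.9784; MSW = 735.065/33 = 22.2747
F = MSB/MSW = 25.1846
df = (3, 33)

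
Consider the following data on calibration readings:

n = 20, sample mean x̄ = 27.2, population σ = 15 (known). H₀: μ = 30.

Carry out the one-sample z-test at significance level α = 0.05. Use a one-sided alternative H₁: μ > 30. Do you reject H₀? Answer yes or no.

reject H₀: no

SE = σ/√n = 15/√20 = 3.3541
z = (x̄−μ₀)/SE = (27.2−30)/3.3541 = -0.8348
p-value (one-sided, H₁ greater) = 0.79808
At α=0.05: p ≥ α → fail to reject H₀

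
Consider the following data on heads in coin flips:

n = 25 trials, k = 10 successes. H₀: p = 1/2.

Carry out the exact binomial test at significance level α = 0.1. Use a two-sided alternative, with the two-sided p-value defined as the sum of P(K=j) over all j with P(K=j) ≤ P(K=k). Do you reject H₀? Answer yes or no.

reject H₀: no

Exact binomial: n=25, k=10, p₀=1/2=0.5000
P(X=j) = C(n,j)·p₀^j·(1−p₀)^(n−j); p = Σ P(X=j) over j with P(X=j) ≤ P(X=10)
p-value (two-sided) = 0.42436
At α=0.1: p ≥ α → fail to reject H₀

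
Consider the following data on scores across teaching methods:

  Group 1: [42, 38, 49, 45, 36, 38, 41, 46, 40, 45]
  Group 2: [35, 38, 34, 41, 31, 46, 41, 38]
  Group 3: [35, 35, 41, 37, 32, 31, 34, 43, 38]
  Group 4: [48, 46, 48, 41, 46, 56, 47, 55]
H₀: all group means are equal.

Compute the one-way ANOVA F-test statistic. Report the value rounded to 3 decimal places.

test statistic = 12.290

Group means [42.00, 38.00, 36.22, 48.38], grand mean 41.057
SSB = Σnᵢ(x̄ᵢ−x̄)² = 722.455; SSW = ΣΣ(x−x̄ᵢ)² = 607.431
MSB = 722.455/3 = 240.8184; MSW = 607.431/31 = 19.5945
F = MSB/MSW = 12.2901
df = (3, 31)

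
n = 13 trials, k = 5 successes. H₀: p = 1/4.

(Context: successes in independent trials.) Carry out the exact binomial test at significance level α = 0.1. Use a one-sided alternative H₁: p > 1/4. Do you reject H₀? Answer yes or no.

reject H₀: no

Exact binomial: n=13, k=5, p₀=1/4=0.2500
P(X≥5) from Σ C(n,i)·p₀^i·(1−p₀)^(n−i)
p-value (one-sided, H₁ greater) = 0.20604
At α=0.1: p ≥ α → fail to reject H₀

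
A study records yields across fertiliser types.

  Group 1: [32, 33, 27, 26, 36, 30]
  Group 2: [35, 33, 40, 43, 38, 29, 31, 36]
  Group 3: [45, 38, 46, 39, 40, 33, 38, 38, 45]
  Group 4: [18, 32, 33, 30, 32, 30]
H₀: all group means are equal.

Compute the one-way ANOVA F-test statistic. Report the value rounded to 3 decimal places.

Group means [30.67, 35.62, 40.22, 29.17], grand mean 34.690
SSB = Σnᵢ(x̄ᵢ−x̄)² = 562.610; SSW = ΣΣ(x−x̄ᵢ)² = 527.597
MSB = 562.610/3 = 187.5366; MSW = 527.597/25 = 21.1039
F = MSB/MSW = 8.8864
df = (3, 25)

test statistic = 8.886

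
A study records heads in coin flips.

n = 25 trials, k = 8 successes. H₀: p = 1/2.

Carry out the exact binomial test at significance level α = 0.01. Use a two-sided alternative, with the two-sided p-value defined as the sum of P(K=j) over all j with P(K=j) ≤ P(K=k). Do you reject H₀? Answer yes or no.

reject H₀: no

Exact binomial: n=25, k=8, p₀=1/2=0.5000
P(X=j) = C(n,j)·p₀^j·(1−p₀)^(n−j); p = Σ P(X=j) over j with P(X=j) ≤ P(X=8)
p-value (two-sided) = 0.10775
At α=0.01: p ≥ α → fail to reject H₀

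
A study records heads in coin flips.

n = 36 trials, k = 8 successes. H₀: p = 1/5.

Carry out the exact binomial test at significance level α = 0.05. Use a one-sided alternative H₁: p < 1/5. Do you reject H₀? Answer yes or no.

reject H₀: no

Exact binomial: n=36, k=8, p₀=1/5=0.2000
P(X≤8) from Σ C(n,i)·p₀^i·(1−p₀)^(n−i)
p-value (one-sided, H₁ less) = 0.71588
At α=0.05: p ≥ α → fail to reject H₀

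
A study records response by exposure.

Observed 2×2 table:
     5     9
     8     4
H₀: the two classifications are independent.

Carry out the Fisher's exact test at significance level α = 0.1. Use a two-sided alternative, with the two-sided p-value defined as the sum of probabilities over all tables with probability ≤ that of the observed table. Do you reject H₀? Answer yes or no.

reject H₀: no

Margins: r₁=14, r₂=12, c₁=13, c₂=13, n=26
p_obs = C(14,5)·C(12,8)/C(26,13); sum pmf over tables with pmf ≤ p_obs
p-value (two-sided) = 0.23774
At α=0.1: p ≥ α → fail to reject H₀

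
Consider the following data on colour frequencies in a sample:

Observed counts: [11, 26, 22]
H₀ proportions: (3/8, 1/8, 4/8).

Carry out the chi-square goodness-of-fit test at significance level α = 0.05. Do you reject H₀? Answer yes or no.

reject H₀: yes

n = 59; E_i = n·p_i = [22.12, 7.38, 29.50]
χ² = (11−22.12)²/22.12 + (26−7.38)²/7.38 + (22−29.50)²/29.50 = 54.5367
df = 2
p-value (upper-tail) = 0.00000
At α=0.05: p < α → reject H₀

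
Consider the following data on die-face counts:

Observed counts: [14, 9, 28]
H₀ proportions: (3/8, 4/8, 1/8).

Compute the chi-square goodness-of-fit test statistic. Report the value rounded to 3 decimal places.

n = 51; E_i = n·p_i = [19.12, 25.50, 6.38]
χ² = (14−19.12)²/19.12 + (9−25.50)²/25.50 + (28−6.38)²/6.38 = 85.4052
df = 2

test statistic = 85.405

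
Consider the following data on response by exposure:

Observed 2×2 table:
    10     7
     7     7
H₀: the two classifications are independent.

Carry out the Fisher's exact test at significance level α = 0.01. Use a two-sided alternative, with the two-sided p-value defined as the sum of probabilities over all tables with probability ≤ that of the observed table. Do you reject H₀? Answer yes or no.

reject H₀: no

Margins: r₁=17, r₂=14, c₁=17, c₂=14, n=31
p_obs = C(17,10)·C(14,7)/C(31,17); sum pmf over tables with pmf ≤ p_obs
p-value (two-sided) = 0.72471
At α=0.01: p ≥ α → fail to reject H₀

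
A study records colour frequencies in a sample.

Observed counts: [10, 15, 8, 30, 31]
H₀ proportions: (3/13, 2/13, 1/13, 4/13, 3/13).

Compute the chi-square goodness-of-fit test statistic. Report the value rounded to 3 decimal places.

test statistic = 10.438

n = 94; E_i = n·p_i = [21.69, 14.46, 7.23, 28.92, 21.69]
χ² = (10−21.69)²/21.69 + (15−14.46)²/14.46 + (8−7.23)²/7.23 + (30−28.92)²/28.92 + (31−21.69)²/21.69 = 10.4379
df = 4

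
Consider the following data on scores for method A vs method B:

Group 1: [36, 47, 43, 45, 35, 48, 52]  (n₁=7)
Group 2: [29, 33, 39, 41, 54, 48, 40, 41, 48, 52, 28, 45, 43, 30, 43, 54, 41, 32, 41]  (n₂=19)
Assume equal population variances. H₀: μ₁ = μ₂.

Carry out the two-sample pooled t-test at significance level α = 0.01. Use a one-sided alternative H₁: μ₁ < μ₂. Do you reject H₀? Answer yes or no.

x̄₁=43.714, s₁=6.264, n₁=7
x̄₂=41.158, s₂=8.043, n₂=19
s_p² = [6·6.264² + 18·8.043²]/24 = 58.3315
SE = √(s_p²·(1/7+1/19)) = 3.3769
t = (43.714−41.158)/3.3769 = 0.7570
df = 24
p-value (one-sided, H₁ less) = 0.77180
At α=0.01: p ≥ α → fail to reject H₀

reject H₀: no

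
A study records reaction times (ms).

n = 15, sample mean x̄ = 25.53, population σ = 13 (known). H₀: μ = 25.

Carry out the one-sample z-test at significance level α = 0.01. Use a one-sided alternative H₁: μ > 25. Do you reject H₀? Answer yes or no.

reject H₀: no

SE = σ/√n = 13/√15 = 3.3566
z = (x̄−μ₀)/SE = (25.53−25)/3.3566 = 0.1579
p-value (one-sided, H₁ greater) = 0.43727
At α=0.01: p ≥ α → fail to reject H₀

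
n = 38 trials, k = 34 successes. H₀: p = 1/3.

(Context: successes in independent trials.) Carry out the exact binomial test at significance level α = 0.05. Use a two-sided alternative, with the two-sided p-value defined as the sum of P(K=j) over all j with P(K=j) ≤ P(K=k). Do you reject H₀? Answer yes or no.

reject H₀: yes

Exact binomial: n=38, k=34, p₀=1/3=0.3333
P(X=j) = C(n,j)·p₀^j·(1−p₀)^(n−j); p = Σ P(X=j) over j with P(X=j) ≤ P(X=34)
p-value (two-sided) = 0.00000
At α=0.05: p < α → reject H₀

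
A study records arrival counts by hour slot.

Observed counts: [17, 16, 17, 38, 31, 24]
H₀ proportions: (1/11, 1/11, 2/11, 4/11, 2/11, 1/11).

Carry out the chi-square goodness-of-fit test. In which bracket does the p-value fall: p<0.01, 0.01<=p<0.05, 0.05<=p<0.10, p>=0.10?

n = 143; E_i = n·p_i = [13.00, 13.00, 26.00, 52.00, 26.00, 13.00]
χ² = (17−13.00)²/13.00 + (16−13.00)²/13.00 + (17−26.00)²/26.00 + (38−52.00)²/52.00 + (31−26.00)²/26.00 + (24−13.00)²/13.00 = 19.0769
df = 5
p-value (upper-tail) = 0.00186
→ bracket: p<0.01

p-value bracket: p<0.01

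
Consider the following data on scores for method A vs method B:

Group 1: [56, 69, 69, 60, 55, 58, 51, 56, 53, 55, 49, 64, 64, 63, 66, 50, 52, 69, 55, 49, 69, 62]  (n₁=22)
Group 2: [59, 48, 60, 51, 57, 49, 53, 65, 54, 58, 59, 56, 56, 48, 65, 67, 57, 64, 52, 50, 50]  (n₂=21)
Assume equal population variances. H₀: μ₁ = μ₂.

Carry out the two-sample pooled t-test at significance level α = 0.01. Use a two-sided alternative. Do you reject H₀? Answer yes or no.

reject H₀: no

x̄₁=58.818, s₁=6.974, n₁=22
x̄₂=56.095, s₂=5.873, n₂=21
s_p² = [21·6.974² + 20·5.873²]/41 = 41.7337
SE = √(s_p²·(1/22+1/21)) = 1.9709
t = (58.818−56.095)/1.9709 = 1.3816
df = 41
p-value (two-sided) = 0.17458
At α=0.01: p ≥ α → fail to reject H₀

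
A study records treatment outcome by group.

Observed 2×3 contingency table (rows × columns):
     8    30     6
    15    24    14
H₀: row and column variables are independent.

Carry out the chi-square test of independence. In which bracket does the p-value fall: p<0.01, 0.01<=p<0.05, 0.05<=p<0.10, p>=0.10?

Row totals [44, 53], col totals [23, 54, 20], n=97
χ² = (8−10.43)²/10.43 + (30−24.49)²/24.49 + (6−9.07)²/9.07 + (15−12.57)²/12.57 + (24−29.51)²/29.51 + (14−10.93)²/10.93 = 5.2069
df = 2
p-value (upper-tail) = 0.07402
→ bracket: 0.05<=p<0.10

p-value bracket: 0.05<=p<0.10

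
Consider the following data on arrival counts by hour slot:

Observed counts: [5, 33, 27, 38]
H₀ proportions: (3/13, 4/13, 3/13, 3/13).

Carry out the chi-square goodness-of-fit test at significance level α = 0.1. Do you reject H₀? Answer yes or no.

reject H₀: yes

n = 103; E_i = n·p_i = [23.77, 31.69, 23.77, 23.77]
χ² = (5−23.77)²/23.77 + (33−31.69)²/31.69 + (27−23.77)²/23.77 + (38−23.77)²/23.77 = 23.8341
df = 3
p-value (upper-tail) = 0.00003
At α=0.1: p < α → reject H₀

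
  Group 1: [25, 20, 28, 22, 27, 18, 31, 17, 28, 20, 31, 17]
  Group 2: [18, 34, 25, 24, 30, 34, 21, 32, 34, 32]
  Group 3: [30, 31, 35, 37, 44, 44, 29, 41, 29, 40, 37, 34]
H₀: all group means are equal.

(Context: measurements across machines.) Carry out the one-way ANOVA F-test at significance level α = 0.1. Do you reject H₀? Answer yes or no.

reject H₀: yes

Group means [23.67, 28.40, 35.92], grand mean 29.382
SSB = Σnᵢ(x̄ᵢ−x̄)² = 914.046; SSW = ΣΣ(x−x̄ᵢ)² = 959.983
MSB = 914.046/2 = 457.0230; MSW = 959.983/31 = 30.9672
F = MSB/MSW = 14.7583
df = (2, 31)
p-value (upper-tail) = 0.00003
At α=0.1: p < α → reject H₀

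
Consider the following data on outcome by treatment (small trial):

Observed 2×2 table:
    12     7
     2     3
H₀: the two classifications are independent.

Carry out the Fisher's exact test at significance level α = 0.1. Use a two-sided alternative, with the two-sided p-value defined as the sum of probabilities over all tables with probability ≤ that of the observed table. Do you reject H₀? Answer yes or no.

Margins: r₁=19, r₂=5, c₁=14, c₂=10, n=24
p_obs = C(19,12)·C(5,2)/C(24,14); sum pmf over tables with pmf ≤ p_obs
p-value (two-sided) = 0.61462
At α=0.1: p ≥ α → fail to reject H₀

reject H₀: no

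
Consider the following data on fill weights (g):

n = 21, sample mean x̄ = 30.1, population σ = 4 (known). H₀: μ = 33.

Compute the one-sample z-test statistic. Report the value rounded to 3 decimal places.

test statistic = -3.322

SE = σ/√n = 4/√21 = 0.8729
z = (x̄−μ₀)/SE = (30.1−33)/0.8729 = -3.3224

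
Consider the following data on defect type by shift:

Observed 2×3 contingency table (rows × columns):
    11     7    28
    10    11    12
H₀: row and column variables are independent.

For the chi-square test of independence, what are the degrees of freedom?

degrees of freedom = 2

df = (r−1)(c−1) = (2−1)·(3−1) = 2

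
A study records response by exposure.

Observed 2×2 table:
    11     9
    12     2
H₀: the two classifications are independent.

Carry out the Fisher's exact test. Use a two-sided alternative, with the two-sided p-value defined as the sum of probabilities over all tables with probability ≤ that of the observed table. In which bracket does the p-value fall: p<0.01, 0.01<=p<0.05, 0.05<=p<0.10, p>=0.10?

p-value bracket: 0.05<=p<0.10

Margins: r₁=20, r₂=14, c₁=23, c₂=11, n=34
p_obs = C(20,11)·C(14,12)/C(34,23); sum pmf over tables with pmf ≤ p_obs
p-value (two-sided) = 0.07642
→ bracket: 0.05<=p<0.10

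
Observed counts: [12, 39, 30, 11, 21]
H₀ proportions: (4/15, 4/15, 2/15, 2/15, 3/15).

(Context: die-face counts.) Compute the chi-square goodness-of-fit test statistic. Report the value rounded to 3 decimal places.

test statistic = 29.533

n = 113; E_i = n·p_i = [30.13, 30.13, 15.07, 15.07, 22.60]
χ² = (12−30.13)²/30.13 + (39−30.13)²/30.13 + (30−15.07)²/15.07 + (11−15.07)²/15.07 + (21−22.60)²/22.60 = 29.5332
df = 4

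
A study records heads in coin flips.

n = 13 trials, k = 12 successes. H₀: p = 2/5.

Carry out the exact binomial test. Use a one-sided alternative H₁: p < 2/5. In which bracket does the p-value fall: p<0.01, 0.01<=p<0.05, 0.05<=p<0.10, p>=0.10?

p-value bracket: p>=0.10

Exact binomial: n=13, k=12, p₀=2/5=0.4000
P(X≤12) from Σ C(n,i)·p₀^i·(1−p₀)^(n−i)
p-value (one-sided, H₁ less) = 0.99999
→ bracket: p>=0.10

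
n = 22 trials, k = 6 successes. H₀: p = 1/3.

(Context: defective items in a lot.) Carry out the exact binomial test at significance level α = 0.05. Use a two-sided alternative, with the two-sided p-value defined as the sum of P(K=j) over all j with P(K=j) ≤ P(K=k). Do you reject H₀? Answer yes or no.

Exact binomial: n=22, k=6, p₀=1/3=0.3333
P(X=j) = C(n,j)·p₀^j·(1−p₀)^(n−j); p = Σ P(X=j) over j with P(X=j) ≤ P(X=6)
p-value (two-sided) = 0.65497
At α=0.05: p ≥ α → fail to reject H₀

reject H₀: no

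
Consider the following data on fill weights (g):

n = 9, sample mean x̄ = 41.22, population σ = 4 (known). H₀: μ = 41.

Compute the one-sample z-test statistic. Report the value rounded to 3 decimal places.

SE = σ/√n = 4/√9 = 1.3333
z = (x̄−μ₀)/SE = (41.22−41)/1.3333 = 0.1650

test statistic = 0.165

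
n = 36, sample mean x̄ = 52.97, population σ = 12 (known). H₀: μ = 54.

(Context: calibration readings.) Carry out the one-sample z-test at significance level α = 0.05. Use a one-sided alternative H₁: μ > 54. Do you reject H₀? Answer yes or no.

SE = σ/√n = 12/√36 = 2.0000
z = (x̄−μ₀)/SE = (52.97−54)/2.0000 = -0.5150
p-value (one-sided, H₁ greater) = 0.69672
At α=0.05: p ≥ α → fail to reject H₀

reject H₀: no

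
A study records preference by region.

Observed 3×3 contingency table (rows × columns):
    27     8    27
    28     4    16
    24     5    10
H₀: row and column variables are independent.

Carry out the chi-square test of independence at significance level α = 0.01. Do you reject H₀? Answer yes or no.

Row totals [62, 48, 39], col totals [79, 17, 53], n=149
χ² = (27−32.87)²/32.87 + (8−7.07)²/7.07 + (27−22.05)²/22.05 + (28−25.45)²/25.45 + (4−5.48)²/5.48 + (16−17.07)²/17.07 + (24−20.68)²/20.68 + (5−4.45)²/4.45 + (10−13.87)²/13.87 = 4.6837
df = 4
p-value (upper-tail) = 0.32131
At α=0.01: p ≥ α → fail to reject H₀

reject H₀: no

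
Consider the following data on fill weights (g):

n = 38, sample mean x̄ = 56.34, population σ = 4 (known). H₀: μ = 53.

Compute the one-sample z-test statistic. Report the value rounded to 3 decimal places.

SE = σ/√n = 4/√38 = 0.6489
z = (x̄−μ₀)/SE = (56.34−53)/0.6489 = 5.1473

test statistic = 5.147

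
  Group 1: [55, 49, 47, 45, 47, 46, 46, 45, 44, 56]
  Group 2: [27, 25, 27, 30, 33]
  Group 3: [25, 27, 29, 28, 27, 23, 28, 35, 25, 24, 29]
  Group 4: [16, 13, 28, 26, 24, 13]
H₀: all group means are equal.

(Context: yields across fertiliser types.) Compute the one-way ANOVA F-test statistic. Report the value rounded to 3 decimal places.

test statistic = 65.173

Group means [48.00, 28.40, 27.27, 20.00], grand mean 32.562
SSB = Σnᵢ(x̄ᵢ−x̄)² = 3724.493; SSW = ΣΣ(x−x̄ᵢ)² = 533.382
MSB = 3724.493/3 = 1241.4977; MSW = 533.382/28 = 19.0494
F = MSB/MSW = 65.1727
df = (3, 28)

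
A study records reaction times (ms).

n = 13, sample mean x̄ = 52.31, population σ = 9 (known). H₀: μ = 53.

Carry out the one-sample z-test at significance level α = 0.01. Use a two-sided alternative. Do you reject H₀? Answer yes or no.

SE = σ/√n = 9/√13 = 2.4962
z = (x̄−μ₀)/SE = (52.31−53)/2.4962 = -0.2764
p-value (two-sided) = 0.78222
At α=0.01: p ≥ α → fail to reject H₀

reject H₀: no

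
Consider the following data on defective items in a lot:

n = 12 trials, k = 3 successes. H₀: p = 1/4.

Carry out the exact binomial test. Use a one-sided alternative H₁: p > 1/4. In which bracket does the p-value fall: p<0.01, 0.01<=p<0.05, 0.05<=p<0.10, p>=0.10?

Exact binomial: n=12, k=3, p₀=1/4=0.2500
P(X≥3) from Σ C(n,i)·p₀^i·(1−p₀)^(n−i)
p-value (one-sided, H₁ greater) = 0.60932
→ bracket: p>=0.10

p-value bracket: p>=0.10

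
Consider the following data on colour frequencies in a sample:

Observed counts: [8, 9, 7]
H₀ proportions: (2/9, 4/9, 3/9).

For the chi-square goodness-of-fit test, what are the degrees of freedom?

degrees of freedom = 2

df = k − 1 = 3 − 1 = 2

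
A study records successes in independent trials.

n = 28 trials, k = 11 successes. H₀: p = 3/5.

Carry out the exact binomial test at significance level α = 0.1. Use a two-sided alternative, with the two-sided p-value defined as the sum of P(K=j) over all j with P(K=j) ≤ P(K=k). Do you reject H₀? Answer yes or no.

reject H₀: yes

Exact binomial: n=28, k=11, p₀=3/5=0.6000
P(X=j) = C(n,j)·p₀^j·(1−p₀)^(n−j); p = Σ P(X=j) over j with P(X=j) ≤ P(X=11)
p-value (two-sided) = 0.03265
At α=0.1: p < α → reject H₀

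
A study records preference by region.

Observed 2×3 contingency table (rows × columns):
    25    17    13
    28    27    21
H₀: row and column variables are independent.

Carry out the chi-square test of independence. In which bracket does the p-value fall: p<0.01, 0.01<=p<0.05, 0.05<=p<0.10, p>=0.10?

p-value bracket: p>=0.10

Row totals [55, 76], col totals [53, 44, 34], n=131
χ² = (25−22.25)²/22.25 + (17−18.47)²/18.47 + (13−14.27)²/14.27 + (28−30.75)²/30.75 + (27−25.53)²/25.53 + (21−19.73)²/19.73 = 0.9838
df = 2
p-value (upper-tail) = 0.61148
→ bracket: p>=0.10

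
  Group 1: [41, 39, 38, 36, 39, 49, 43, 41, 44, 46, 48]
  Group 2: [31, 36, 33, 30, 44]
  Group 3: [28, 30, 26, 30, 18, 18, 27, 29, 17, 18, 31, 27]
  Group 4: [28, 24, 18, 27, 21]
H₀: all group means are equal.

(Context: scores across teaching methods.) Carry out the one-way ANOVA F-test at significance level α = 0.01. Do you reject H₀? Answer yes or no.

reject H₀: yes

Group means [42.18, 34.80, 24.92, 23.60], grand mean 31.970
SSB = Σnᵢ(x̄ᵢ−x̄)² = 2134.417; SSW = ΣΣ(x−x̄ᵢ)² = 704.553
MSB = 2134.417/3 = 711.4722; MSW = 704.553/29 = 24.2949
F = MSB/MSW = 29.2848
df = (3, 29)
p-value (upper-tail) = 0.00000
At α=0.01: p < α → reject H₀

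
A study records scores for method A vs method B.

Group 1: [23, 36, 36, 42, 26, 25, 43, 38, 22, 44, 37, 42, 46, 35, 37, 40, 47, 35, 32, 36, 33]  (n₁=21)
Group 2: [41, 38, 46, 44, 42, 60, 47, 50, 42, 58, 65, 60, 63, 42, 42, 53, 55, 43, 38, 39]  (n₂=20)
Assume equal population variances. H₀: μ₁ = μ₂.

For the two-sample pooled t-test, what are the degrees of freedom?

degrees of freedom = 39

df = n₁ + n₂ − 2 = 21 + 20 − 2 = 39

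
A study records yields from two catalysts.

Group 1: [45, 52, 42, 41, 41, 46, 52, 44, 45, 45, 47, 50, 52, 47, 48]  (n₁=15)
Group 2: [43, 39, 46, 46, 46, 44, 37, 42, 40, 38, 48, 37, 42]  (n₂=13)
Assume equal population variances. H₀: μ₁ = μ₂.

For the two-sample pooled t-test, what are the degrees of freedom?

degrees of freedom = 26

df = n₁ + n₂ − 2 = 15 + 13 − 2 = 26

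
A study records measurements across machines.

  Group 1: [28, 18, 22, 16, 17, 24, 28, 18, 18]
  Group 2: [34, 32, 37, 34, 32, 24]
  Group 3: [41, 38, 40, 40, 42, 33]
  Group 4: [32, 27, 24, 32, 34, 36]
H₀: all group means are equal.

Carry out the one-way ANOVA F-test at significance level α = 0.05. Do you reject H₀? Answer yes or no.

Group means [21.00, 32.17, 39.00, 30.83], grand mean 29.667
SSB = Σnᵢ(x̄ᵢ−x̄)² = 1244.333; SSW = ΣΣ(x−x̄ᵢ)² = 425.667
MSB = 1244.333/3 = 414.7778; MSW = 425.667/23 = 18.5072
F = MSB/MSW = 22.4116
df = (3, 23)
p-value (upper-tail) = 0.00000
At α=0.05: p < α → reject H₀

reject H₀: yes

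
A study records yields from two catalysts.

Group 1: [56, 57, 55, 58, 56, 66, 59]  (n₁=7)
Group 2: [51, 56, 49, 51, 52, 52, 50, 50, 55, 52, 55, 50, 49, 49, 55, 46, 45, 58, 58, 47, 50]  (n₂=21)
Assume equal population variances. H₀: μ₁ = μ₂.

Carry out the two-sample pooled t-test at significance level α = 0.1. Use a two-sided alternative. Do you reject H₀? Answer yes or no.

x̄₁=58.143, s₁=3.716, n₁=7
x̄₂=51.429, s₂=3.627, n₂=21
s_p² = [6·3.716² + 20·3.627²]/26 = 13.3077
SE = √(s_p²·(1/7+1/21)) = 1.5921
t = (58.143−51.429)/1.5921 = 4.2172
df = 26
p-value (two-sided) = 0.00026
At α=0.1: p < α → reject H₀

reject H₀: yes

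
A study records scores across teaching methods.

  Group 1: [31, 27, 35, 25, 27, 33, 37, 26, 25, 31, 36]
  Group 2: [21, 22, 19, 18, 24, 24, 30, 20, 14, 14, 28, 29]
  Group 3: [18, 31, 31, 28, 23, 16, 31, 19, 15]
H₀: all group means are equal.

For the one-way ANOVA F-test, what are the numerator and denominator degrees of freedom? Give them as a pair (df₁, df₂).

k = 3 groups, N = 32 total
df = (k−1, N−k) = (3−1, 32−3) = (2, 29)

degrees of freedom = [2, 29]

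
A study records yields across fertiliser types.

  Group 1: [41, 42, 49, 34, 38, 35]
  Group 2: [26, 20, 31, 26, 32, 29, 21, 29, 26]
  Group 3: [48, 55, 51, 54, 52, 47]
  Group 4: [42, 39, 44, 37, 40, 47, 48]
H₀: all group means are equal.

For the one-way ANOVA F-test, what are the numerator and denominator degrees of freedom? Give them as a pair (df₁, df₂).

k = 4 groups, N = 28 total
df = (k−1, N−k) = (4−1, 28−4) = (3, 24)

degrees of freedom = [3, 24]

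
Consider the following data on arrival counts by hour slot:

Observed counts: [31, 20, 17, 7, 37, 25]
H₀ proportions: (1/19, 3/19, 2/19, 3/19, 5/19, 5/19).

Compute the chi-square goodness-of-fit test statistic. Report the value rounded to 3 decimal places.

n = 137; E_i = n·p_i = [7.21, 21.63, 14.42, 21.63, 36.05, 36.05]
χ² = (31−7.21)²/7.21 + (20−21.63)²/21.63 + (17−14.42)²/14.42 + (7−21.63)²/21.63 + (37−36.05)²/36.05 + (25−36.05)²/36.05 = 92.3822
df = 5

test statistic = 92.382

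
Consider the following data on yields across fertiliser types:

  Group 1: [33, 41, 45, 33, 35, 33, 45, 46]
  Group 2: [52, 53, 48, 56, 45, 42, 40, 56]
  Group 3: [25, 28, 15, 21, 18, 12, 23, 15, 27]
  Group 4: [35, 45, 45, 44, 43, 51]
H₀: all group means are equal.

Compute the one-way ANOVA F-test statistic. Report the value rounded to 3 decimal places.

test statistic = 38.585

Group means [38.88, 49.00, 20.44, 43.83], grand mean 37.097
SSB = Σnᵢ(x̄ᵢ−x̄)² = 3926.779; SSW = ΣΣ(x−x̄ᵢ)² = 915.931
MSB = 3926.779/3 = 1308.9264; MSW = 915.931/27 = 33.9234
F = MSB/MSW = 38.5848
df = (3, 27)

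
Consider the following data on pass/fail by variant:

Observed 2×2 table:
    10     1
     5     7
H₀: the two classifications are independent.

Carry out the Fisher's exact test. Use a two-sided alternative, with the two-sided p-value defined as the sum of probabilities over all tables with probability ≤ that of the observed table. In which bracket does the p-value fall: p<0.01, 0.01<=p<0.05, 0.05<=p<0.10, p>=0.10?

Margins: r₁=11, r₂=12, c₁=15, c₂=8, n=23
p_obs = C(11,10)·C(12,5)/C(23,15); sum pmf over tables with pmf ≤ p_obs
p-value (two-sided) = 0.02719
→ bracket: 0.01<=p<0.05

p-value bracket: 0.01<=p<0.05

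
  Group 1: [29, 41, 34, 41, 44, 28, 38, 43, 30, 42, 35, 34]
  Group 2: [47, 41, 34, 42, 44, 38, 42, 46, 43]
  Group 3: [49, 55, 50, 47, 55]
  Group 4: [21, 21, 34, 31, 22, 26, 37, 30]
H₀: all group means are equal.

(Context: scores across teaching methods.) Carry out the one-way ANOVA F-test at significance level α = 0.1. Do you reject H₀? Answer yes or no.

Group means [36.58, 41.89, 51.20, 27.75], grand mean 38.059
SSB = Σnᵢ(x̄ᵢ−x̄)² = 1871.777; SSW = ΣΣ(x−x̄ᵢ)² = 804.106
MSB = 1871.777/3 = 623.9256; MSW = 804.106/30 = 26.8035
F = MSB/MSW = 23.2777
df = (3, 30)
p-value (upper-tail) = 0.00000
At α=0.1: p < α → reject H₀

reject H₀: yes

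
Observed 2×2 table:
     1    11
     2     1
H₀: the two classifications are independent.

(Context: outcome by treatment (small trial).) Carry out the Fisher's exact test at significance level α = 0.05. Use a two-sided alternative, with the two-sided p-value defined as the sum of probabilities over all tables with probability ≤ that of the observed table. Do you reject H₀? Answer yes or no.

Margins: r₁=12, r₂=3, c₁=3, c₂=12, n=15
p_obs = C(12,1)·C(3,2)/C(15,3); sum pmf over tables with pmf ≤ p_obs
p-value (two-sided) = 0.08132
At α=0.05: p ≥ α → fail to reject H₀

reject H₀: no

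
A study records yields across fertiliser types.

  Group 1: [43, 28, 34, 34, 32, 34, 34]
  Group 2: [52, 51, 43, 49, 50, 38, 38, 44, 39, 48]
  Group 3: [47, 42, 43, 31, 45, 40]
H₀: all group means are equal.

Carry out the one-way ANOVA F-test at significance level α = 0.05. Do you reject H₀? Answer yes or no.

Group means [34.14, 45.20, 41.33], grand mean 40.826
SSB = Σnᵢ(x̄ᵢ−x̄)² = 505.514; SSW = ΣΣ(x−x̄ᵢ)² = 551.790
MSB = 505.514/2 = 252.7569; MSW = 551.790/20 = 27.5895
F = MSB/MSW = 9.1613
df = (2, 20)
p-value (upper-tail) = 0.00150
At α=0.05: p < α → reject H₀

reject H₀: yes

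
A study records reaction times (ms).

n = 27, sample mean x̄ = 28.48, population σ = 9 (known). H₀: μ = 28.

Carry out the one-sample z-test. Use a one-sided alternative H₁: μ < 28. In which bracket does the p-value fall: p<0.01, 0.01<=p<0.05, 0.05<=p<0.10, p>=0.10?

p-value bracket: p>=0.10

SE = σ/√n = 9/√27 = 1.7321
z = (x̄−μ₀)/SE = (28.48−28)/1.7321 = 0.2771
p-value (one-sided, H₁ less) = 0.60916
→ bracket: p>=0.10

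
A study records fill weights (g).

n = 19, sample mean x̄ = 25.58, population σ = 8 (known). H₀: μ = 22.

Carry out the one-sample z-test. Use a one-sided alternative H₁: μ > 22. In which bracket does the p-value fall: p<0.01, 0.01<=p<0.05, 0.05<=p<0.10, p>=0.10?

SE = σ/√n = 8/√19 = 1.8353
z = (x̄−μ₀)/SE = (25.58−22)/1.8353 = 1.9506
p-value (one-sided, H₁ greater) = 0.02555
→ bracket: 0.01<=p<0.05

p-value bracket: 0.01<=p<0.05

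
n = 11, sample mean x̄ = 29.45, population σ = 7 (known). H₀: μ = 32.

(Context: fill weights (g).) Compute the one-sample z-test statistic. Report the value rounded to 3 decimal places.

SE = σ/√n = 7/√11 = 2.1106
z = (x̄−μ₀)/SE = (29.45−32)/2.1106 = -1.2082

test statistic = -1.208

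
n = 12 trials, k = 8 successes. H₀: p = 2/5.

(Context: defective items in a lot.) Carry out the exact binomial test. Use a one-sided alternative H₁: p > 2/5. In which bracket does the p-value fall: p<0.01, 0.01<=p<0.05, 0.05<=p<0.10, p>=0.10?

Exact binomial: n=12, k=8, p₀=2/5=0.4000
P(X≥8) from Σ C(n,i)·p₀^i·(1−p₀)^(n−i)
p-value (one-sided, H₁ greater) = 0.05731
→ bracket: 0.05<=p<0.10

p-value bracket: 0.05<=p<0.10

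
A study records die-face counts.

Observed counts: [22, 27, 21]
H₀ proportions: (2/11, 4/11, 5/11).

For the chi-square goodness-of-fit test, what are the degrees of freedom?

df = k − 1 = 3 − 1 = 2

degrees of freedom = 2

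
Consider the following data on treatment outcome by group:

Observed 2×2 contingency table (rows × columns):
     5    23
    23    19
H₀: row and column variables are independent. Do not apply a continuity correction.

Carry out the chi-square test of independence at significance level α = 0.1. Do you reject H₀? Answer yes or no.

reject H₀: yes

Row totals [28, 42], col totals [28, 42], n=70
χ² = (5−11.20)²/11.20 + (23−16.80)²/16.80 + (23−16.80)²/16.80 + (19−25.20)²/25.20 = 9.5337
df = 1
p-value (upper-tail) = 0.00202
At α=0.1: p < α → reject H₀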